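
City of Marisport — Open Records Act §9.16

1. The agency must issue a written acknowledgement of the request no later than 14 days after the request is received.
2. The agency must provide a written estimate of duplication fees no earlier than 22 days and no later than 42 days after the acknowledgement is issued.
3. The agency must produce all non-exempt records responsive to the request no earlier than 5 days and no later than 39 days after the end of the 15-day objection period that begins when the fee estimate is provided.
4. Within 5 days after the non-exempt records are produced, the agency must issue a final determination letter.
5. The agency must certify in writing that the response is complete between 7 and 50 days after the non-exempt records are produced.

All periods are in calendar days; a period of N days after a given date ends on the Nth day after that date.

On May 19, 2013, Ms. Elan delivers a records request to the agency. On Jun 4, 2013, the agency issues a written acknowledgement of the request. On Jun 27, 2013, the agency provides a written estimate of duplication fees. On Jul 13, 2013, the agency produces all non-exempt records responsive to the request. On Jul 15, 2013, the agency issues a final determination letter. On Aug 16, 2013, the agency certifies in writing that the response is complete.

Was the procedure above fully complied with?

No

Step 1 — counting 14 days from May 19, 2013 (when the request is received) gives a deadline of Jun 2, 2013; done Jun 4, 2013 — 2 days late.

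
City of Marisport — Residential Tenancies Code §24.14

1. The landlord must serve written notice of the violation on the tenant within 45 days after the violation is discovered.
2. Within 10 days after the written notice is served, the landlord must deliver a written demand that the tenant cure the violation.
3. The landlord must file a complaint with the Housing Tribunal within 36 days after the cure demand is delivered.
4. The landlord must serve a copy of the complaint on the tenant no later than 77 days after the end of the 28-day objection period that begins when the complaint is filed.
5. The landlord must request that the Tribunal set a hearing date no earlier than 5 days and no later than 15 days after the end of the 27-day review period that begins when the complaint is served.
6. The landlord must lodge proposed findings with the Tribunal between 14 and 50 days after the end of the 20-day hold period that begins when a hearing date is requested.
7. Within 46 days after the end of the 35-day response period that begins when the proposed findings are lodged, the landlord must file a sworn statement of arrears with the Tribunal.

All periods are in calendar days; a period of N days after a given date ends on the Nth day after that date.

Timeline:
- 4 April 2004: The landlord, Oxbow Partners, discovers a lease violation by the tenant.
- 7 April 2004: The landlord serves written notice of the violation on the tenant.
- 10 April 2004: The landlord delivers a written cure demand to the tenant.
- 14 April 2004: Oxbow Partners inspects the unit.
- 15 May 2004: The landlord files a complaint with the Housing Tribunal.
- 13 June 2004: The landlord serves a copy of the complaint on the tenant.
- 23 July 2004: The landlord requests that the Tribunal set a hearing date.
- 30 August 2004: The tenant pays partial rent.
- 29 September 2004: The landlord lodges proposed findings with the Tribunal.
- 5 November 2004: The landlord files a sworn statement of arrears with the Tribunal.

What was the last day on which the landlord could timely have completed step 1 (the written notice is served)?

Step 1 runs from 4 April 2004, when the violation is discovered. 45 days after 4 April 2004 is 19 May 2004.

19 May 2004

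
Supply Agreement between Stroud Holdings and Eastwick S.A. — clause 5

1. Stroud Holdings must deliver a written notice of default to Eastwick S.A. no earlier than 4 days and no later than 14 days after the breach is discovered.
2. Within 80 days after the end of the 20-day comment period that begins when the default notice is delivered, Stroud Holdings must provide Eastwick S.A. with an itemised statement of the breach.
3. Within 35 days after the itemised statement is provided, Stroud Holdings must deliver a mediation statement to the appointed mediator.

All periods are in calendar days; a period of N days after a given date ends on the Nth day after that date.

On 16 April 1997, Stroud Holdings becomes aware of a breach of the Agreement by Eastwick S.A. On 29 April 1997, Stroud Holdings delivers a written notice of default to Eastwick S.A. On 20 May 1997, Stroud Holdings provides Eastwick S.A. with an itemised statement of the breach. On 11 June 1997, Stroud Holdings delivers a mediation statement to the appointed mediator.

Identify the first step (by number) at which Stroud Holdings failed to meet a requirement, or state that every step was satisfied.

Step 1: the window is 4–14 days after 16 April 1997 (when the breach is discovered), so 20 April 1997 through 30 April 1997; 29 April 1997 falls inside that range.
Step 2: 80 days after 19 May 1997 (end of the 20-day comment period, which began when the default notice is delivered on 29 April 1997) is 7 August 1997; done 20 May 1997 — timely.
Step 3: 35 days after 20 May 1997 (when the itemised statement is provided) is 24 June 1997; 11 June 1997 is within that limit.

None — every step was satisfied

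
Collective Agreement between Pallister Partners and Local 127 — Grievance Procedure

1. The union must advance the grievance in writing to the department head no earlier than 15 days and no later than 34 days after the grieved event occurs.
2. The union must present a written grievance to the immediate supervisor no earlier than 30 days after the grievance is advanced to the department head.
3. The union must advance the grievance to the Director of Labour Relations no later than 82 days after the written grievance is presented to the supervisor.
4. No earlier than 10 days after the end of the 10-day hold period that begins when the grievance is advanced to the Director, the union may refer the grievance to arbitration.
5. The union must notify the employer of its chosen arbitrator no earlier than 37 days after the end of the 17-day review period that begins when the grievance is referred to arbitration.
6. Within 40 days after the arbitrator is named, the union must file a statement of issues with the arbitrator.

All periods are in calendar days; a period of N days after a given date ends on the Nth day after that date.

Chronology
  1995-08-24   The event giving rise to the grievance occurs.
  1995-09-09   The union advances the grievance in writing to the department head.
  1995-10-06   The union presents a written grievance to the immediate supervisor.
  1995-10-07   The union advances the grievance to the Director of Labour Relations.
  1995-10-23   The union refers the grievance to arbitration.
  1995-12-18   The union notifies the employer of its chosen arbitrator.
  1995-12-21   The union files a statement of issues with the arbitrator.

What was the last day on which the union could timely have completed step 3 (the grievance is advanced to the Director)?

Step 3 runs from 1995-10-06, when the written grievance is presented to the supervisor. 82 days after 1995-10-06 is 1995-12-27.

1995-12-27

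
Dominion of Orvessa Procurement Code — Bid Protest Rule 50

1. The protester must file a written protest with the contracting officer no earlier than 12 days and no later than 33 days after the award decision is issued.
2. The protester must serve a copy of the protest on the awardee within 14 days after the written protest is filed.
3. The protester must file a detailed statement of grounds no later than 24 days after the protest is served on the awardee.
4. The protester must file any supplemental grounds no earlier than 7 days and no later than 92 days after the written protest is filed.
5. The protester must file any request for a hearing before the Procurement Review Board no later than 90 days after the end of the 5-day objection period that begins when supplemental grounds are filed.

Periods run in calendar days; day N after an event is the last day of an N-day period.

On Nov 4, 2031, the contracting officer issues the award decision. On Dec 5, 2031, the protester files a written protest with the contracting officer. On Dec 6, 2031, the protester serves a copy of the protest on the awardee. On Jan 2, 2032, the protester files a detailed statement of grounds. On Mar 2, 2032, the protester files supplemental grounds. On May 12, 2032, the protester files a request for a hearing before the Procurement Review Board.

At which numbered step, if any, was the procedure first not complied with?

Step 1: the window is 12–33 days after Nov 4, 2031 (when the award decision is issued), so Nov 16, 2031 through Dec 7, 2031; done Dec 5, 2031, which is between those dates.
Step 2: 14 days after Dec 5, 2031 (when the written protest is filed) is Dec 19, 2031; done Dec 6, 2031 — timely.
Step 3: 24 days after Dec 6, 2031 (when the protest is served on the awardee) is Dec 30, 2031; not done until Jan 2, 2032, 3 days after the deadline.
No need to go further; step 3 was not satisfied.

Step 3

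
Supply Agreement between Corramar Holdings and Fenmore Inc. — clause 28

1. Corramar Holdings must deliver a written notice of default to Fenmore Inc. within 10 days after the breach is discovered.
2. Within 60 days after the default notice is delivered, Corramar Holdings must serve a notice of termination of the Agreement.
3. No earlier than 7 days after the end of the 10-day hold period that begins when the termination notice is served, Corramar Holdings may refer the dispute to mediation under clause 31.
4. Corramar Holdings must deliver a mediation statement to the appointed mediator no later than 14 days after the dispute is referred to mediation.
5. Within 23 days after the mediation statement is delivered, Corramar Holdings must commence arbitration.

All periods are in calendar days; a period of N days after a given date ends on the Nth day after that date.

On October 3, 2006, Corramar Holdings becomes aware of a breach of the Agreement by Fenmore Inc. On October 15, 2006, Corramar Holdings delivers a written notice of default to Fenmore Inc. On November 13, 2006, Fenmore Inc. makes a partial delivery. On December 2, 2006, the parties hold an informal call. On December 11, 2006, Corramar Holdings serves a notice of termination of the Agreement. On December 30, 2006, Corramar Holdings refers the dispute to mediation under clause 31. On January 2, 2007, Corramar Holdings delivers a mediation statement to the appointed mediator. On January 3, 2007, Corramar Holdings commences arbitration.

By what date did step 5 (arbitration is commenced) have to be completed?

January 25, 2007

Step 5 runs from January 2, 2007, when the mediation statement is delivered. 23 days after January 2, 2007 is January 25, 2007.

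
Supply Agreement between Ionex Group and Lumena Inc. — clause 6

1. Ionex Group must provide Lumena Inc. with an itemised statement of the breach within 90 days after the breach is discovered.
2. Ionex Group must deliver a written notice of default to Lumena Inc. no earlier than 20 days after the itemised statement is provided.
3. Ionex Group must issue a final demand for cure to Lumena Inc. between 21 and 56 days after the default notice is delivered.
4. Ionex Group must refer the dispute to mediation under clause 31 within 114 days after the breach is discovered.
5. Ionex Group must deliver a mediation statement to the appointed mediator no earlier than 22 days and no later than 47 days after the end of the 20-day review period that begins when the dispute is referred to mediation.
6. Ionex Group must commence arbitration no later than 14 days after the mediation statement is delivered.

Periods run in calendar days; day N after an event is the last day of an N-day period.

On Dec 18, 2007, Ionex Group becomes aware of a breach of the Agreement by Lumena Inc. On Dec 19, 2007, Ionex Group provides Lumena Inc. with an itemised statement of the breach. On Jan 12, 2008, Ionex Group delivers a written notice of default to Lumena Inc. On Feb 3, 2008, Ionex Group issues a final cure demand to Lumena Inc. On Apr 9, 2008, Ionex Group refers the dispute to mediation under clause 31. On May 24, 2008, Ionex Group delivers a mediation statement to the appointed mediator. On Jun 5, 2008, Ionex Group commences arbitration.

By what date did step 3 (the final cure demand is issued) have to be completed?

Step 3 runs from Jan 12, 2008, when the default notice is delivered. The window is 21–56 days after Jan 12, 2008; it closes on Mar 8, 2008.

Mar 8, 2008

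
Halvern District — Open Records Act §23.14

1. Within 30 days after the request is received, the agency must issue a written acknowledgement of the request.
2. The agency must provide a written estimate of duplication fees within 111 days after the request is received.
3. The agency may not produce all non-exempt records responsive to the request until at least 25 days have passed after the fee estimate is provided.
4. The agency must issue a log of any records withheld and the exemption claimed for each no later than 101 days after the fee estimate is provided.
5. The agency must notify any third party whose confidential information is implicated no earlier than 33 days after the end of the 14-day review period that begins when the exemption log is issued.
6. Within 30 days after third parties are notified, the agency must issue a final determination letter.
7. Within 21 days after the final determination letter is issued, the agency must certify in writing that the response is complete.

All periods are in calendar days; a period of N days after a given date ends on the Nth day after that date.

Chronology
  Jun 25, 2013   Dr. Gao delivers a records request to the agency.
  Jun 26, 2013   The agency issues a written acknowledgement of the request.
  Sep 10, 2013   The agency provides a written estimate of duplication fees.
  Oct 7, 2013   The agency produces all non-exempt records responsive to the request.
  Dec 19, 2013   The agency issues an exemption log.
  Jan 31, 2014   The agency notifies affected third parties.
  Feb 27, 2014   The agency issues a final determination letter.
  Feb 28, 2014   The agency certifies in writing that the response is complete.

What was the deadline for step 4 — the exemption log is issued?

Dec 20, 2013

Step 4 runs from Sep 10, 2013, when the fee estimate is provided. 101 days after Sep 10, 2013 is Dec 20, 2013.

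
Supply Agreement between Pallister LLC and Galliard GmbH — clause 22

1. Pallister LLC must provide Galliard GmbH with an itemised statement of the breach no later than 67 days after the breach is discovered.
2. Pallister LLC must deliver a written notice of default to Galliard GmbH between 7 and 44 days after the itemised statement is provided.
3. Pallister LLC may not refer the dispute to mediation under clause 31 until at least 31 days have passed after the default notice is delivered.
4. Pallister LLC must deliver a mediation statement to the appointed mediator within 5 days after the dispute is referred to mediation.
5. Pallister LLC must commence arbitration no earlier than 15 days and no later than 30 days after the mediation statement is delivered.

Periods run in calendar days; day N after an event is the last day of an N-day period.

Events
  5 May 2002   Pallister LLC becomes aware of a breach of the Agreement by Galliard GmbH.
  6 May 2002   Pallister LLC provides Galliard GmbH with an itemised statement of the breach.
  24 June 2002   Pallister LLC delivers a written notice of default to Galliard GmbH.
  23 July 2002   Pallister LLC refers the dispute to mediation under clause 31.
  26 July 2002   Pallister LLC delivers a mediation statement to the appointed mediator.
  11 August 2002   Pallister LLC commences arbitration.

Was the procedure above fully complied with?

No

(1) due by 5 May 2002 + 67 days = 11 July 2002; 6 May 2002 is within that limit.
(2) the permitted window runs from 6 May 2002 + 7 = 13 May 2002 to 6 May 2002 + 44 = 19 June 2002; done 24 June 2002 — 5 days after the window closed.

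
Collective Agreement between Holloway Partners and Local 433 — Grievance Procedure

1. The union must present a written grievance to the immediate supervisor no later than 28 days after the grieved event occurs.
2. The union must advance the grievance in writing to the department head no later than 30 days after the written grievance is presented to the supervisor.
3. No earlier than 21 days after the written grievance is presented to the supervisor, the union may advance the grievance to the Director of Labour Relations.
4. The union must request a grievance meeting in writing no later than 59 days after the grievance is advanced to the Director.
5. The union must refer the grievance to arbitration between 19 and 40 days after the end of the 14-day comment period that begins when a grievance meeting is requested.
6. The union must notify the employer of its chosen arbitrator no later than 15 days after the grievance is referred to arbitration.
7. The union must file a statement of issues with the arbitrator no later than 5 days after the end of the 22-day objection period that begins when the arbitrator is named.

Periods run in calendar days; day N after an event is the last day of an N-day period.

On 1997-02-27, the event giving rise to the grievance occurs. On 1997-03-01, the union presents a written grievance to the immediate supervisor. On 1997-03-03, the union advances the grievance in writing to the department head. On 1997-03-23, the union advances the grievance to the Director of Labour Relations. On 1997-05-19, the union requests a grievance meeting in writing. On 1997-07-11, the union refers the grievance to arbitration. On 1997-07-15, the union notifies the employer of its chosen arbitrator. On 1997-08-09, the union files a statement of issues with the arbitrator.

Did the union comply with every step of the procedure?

Yes

Step 1 — counting 28 days from 1997-02-27 (when the grieved event occurs) gives a deadline of 1997-03-27; 1997-03-01 is within that limit.
Step 2 — counting 30 days from 1997-03-01 (when the written grievance is presented to the supervisor) gives a deadline of 1997-03-31; done 1997-03-03 — timely.
Step 3 — must wait 21 days from 1997-03-01 (when the written grievance is presented to the supervisor), so not before 1997-03-22; done 1997-03-23 — permitted.
Step 4 — counting 59 days from 1997-03-23 (when the grievance is advanced to the Director) gives a deadline of 1997-05-21; completed 1997-05-19, before the deadline.
Step 5 — 19 and 40 days from 1997-06-02 (end of the 14-day comment period, which began when a grievance meeting is requested on 1997-05-19) are 1997-06-21 and 1997-07-12 respectively; done 1997-07-11, which is between those dates.
Step 6 — counting 15 days from 1997-07-11 (when the grievance is referred to arbitration) gives a deadline of 1997-07-26; completed 1997-07-15, before the deadline.
Step 7 — counting 5 days from 1997-08-06 (end of the 22-day objection period, which began when the arbitrator is named on 1997-07-15) gives a deadline of 1997-08-11; done 1997-08-09 — timely.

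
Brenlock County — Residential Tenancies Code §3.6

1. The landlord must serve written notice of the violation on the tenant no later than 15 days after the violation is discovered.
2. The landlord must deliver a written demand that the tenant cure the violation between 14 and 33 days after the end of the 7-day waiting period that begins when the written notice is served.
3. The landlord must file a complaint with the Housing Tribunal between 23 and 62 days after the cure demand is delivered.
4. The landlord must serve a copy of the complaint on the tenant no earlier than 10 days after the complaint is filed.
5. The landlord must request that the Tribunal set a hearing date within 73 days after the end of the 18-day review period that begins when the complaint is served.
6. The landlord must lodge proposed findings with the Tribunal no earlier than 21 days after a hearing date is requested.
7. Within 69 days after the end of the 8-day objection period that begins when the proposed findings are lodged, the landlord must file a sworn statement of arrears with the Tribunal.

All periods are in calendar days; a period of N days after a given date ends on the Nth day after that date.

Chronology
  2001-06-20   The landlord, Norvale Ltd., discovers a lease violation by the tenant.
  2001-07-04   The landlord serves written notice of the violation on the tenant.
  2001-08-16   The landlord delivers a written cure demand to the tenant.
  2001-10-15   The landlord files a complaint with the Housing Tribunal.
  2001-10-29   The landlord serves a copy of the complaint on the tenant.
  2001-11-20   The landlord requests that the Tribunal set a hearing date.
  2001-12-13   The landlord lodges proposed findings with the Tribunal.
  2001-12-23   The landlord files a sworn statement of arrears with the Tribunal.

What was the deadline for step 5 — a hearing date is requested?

The complaint is served on 2001-10-29; the 18-day review period therefore ends 2001-11-16, and step 5 runs from that date. 73 days after 2001-11-16 is 2002-01-28.

2002-01-28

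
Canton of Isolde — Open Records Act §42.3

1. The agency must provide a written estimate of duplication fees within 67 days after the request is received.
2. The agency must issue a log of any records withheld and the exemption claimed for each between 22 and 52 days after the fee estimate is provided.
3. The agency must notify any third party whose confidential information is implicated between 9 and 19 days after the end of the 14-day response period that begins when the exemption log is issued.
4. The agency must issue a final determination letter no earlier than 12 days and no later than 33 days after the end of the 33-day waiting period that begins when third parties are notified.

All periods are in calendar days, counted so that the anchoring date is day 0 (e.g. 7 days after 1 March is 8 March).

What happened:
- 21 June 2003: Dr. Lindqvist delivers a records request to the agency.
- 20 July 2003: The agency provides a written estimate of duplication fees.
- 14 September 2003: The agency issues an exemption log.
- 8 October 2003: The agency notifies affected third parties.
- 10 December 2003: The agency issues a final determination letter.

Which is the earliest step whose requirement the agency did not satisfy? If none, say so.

Step 1: 67 days after 21 June 2003 (when the request is received) is 27 August 2003; 20 July 2003 is within that limit.
Step 2: the window is 22–52 days after 20 July 2003 (when the fee estimate is provided), so 11 August 2003 through 10 September 2003; done 14 September 2003 — 4 days after the window closed.

Step 2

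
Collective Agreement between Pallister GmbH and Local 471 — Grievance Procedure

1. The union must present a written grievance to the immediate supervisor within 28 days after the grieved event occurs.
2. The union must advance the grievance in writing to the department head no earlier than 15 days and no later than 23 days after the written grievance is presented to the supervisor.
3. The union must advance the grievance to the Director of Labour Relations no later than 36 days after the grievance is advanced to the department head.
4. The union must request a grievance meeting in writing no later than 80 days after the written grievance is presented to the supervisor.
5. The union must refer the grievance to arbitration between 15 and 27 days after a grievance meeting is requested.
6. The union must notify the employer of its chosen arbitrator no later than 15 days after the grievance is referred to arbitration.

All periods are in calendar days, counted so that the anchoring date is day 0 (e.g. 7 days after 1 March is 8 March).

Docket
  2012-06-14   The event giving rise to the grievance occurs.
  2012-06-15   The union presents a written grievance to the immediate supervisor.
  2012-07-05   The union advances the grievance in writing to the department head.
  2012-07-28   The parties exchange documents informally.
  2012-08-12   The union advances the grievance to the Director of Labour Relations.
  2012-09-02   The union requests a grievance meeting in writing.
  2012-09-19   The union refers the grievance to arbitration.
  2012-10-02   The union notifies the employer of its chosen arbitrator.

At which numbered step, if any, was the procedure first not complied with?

Step 3

Step 1: 28 days after 2012-06-14 (when the grieved event occurs) is 2012-07-12; 2012-06-15 is within that limit.
Step 2: the window is 15–23 days after 2012-06-15 (when the written grievance is presented to the supervisor), so 2012-06-30 through 2012-07-08; done 2012-07-05 — within the window.
Step 3: 36 days after 2012-07-05 (when the grievance is advanced to the department head) is 2012-08-10; done 2012-08-12 — 2 days late.
Later steps need not be reached.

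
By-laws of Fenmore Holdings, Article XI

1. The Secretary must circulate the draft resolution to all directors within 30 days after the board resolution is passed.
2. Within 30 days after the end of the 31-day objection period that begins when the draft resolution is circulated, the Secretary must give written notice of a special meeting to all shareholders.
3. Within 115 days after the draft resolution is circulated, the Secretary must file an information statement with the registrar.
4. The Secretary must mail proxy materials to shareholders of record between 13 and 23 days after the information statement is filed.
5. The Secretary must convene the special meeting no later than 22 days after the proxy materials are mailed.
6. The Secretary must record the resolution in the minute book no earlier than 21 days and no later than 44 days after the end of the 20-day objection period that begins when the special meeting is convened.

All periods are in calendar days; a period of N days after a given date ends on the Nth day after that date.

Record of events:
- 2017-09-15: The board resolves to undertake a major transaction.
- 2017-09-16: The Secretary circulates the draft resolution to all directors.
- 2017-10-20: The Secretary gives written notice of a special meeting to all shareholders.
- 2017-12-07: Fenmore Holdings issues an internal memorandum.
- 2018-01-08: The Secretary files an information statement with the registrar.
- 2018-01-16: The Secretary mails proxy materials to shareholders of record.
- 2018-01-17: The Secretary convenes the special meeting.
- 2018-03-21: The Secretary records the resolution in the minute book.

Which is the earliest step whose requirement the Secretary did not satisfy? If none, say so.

Step 1: 30 days after 2017-09-15 (when the board resolution is passed) is 2017-10-15; done 2017-09-16 — timely.
Step 2: 30 days after 2017-10-17 (end of the 31-day objection period, which began when the draft resolution is circulated on 2017-09-16) is 2017-11-16; done 2017-10-20 — timely.
Step 3: 115 days after 2017-09-16 (when the draft resolution is circulated) is 2018-01-09; 2018-01-08 is within that limit.
Step 4: the window is 13–23 days after 2018-01-08 (when the information statement is filed), so 2018-01-21 through 2018-01-31; 2018-01-16 is 5 days too early.

Step 4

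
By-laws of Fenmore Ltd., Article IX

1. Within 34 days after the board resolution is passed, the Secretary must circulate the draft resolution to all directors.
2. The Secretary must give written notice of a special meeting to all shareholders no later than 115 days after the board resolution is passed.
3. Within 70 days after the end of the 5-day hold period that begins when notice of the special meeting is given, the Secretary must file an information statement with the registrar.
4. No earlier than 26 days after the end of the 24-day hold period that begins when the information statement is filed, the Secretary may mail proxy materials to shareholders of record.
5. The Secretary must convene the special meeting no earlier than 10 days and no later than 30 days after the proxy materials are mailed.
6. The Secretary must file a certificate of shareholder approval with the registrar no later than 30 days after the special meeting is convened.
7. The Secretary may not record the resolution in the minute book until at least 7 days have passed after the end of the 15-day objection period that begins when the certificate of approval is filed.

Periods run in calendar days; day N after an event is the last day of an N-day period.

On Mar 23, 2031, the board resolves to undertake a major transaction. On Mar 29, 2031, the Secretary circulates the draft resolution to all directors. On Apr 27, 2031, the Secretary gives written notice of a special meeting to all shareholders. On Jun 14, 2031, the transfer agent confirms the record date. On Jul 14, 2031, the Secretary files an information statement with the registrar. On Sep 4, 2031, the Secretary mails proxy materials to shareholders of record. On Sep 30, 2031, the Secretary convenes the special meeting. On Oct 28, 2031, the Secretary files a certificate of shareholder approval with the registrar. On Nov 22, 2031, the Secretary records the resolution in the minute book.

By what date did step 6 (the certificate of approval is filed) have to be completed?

Step 6 runs from Sep 30, 2031, when the special meeting is convened. 30 days after Sep 30, 2031 is Oct 30, 2031.

Oct 30, 2031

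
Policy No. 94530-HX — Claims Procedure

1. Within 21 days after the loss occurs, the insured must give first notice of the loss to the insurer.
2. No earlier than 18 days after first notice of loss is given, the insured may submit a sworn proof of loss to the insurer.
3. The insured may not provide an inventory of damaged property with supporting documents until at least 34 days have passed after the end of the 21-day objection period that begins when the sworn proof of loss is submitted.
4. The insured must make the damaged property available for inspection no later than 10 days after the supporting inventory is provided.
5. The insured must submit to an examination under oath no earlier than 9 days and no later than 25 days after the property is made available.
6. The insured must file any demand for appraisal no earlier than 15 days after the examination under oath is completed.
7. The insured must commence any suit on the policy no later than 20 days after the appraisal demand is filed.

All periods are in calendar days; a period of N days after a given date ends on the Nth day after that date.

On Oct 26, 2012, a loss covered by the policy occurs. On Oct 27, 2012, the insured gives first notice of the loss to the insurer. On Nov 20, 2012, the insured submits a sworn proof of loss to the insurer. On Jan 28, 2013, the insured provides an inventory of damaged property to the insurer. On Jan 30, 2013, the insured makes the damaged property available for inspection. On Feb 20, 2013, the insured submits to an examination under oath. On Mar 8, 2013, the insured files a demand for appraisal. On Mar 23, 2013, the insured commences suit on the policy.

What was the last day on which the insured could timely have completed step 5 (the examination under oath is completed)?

Feb 24, 2013

Step 5 runs from Jan 30, 2013, when the property is made available. The window is 9–25 days after Jan 30, 2013; it closes on Feb 24, 2013.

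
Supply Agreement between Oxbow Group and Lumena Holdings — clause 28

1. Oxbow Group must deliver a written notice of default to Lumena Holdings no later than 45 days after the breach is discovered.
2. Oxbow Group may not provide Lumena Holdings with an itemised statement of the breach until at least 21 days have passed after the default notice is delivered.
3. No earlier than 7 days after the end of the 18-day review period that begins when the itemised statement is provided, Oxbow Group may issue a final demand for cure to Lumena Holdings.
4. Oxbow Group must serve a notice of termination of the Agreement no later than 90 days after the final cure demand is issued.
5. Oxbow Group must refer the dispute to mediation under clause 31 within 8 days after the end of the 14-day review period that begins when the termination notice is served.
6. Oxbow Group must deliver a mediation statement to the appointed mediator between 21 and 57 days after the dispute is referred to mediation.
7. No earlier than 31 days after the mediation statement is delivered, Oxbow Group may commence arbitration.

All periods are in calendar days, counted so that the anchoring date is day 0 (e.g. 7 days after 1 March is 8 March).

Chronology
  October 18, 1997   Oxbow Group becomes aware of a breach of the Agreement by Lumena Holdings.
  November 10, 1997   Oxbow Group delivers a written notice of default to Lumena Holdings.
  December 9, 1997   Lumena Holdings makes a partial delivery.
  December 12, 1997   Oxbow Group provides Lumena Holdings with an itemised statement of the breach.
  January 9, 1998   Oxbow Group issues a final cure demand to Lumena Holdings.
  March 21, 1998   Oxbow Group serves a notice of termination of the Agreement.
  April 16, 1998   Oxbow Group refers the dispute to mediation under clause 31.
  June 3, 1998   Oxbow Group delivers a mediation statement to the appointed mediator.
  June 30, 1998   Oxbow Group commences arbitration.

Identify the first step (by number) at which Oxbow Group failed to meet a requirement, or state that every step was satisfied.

Step 1: 45 days after October 18, 1997 (when the breach is discovered) is December 2, 1997; done November 10, 1997 — timely.
Step 2: the earliest permitted date is 21 days after November 10, 1997 (when the default notice is delivered), i.e. December 1, 1997; December 12, 1997 is on or after that date.
Step 3: the earliest permitted date is 7 days after December 30, 1997 (end of the 18-day review period, which began when the itemised statement is provided on December 12, 1997), i.e. January 6, 1998; January 9, 1998 is on or after that date.
Step 4: 90 days after January 9, 1998 (when the final cure demand is issued) is April 9, 1998; completed March 21, 1998, before the deadline.
Step 5: 8 days after April 4, 1998 (end of the 14-day review period, which began when the termination notice is served on March 21, 1998) is April 12, 1998; April 16, 1998 misses that deadline by 4 days.

Step 5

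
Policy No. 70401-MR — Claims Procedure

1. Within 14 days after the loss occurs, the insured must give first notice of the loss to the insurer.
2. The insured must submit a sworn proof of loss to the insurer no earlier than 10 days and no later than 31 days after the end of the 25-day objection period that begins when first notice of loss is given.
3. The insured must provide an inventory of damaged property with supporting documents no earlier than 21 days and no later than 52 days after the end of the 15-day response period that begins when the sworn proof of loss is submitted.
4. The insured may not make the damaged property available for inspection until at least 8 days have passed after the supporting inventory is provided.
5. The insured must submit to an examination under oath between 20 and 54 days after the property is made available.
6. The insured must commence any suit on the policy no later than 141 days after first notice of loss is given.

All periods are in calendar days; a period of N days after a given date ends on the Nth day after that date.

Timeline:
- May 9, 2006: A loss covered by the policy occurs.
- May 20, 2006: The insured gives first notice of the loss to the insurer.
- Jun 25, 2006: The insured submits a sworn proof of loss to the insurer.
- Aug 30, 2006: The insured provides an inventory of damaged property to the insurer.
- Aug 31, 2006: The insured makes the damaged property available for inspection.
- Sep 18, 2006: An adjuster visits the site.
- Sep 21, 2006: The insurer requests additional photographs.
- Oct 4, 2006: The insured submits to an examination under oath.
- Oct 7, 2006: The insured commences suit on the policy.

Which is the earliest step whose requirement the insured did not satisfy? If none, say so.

Step 1 — counting 14 days from May 9, 2006 (when the loss occurs) gives a deadline of May 23, 2006; completed May 20, 2006, before the deadline.
Step 2 — 10 and 31 days from Jun 14, 2006 (end of the 25-day objection period, which began when first notice of loss is given on May 20, 2006) are Jun 24, 2006 and Jul 15, 2006 respectively; done Jun 25, 2006, which is between those dates.
Step 3 — 21 and 52 days from Jul 10, 2006 (end of the 15-day response period, which began when the sworn proof of loss is submitted on Jun 25, 2006) are Jul 31, 2006 and Aug 31, 2006 respectively; Aug 30, 2006 falls inside that range.
Step 4 — must wait 8 days from Aug 30, 2006 (when the supporting inventory is provided), so not before Sep 7, 2006; acted on Aug 31, 2006, 7 days prematurely.

Step 4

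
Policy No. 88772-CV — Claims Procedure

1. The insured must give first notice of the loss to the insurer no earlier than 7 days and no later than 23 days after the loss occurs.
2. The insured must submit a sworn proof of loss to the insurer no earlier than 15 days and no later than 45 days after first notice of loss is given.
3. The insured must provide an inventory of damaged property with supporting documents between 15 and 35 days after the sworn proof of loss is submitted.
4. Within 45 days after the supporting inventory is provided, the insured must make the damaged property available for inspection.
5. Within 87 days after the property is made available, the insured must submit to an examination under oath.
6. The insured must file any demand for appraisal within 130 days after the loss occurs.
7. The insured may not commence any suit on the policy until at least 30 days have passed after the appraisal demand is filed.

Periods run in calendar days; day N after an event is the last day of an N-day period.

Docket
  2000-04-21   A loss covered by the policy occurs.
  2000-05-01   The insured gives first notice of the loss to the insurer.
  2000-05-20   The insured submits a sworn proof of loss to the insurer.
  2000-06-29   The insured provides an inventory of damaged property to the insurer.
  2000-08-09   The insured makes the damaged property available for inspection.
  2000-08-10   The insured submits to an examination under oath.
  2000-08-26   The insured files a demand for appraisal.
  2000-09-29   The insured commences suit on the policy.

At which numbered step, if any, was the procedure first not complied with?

Step 1 — 7 and 23 days from 2000-04-21 (when the loss occurs) are 2000-04-28 and 2000-05-14 respectively; done 2000-05-01 — within the window.
Step 2 — 15 and 45 days from 2000-05-01 (when first notice of loss is given) are 2000-05-16 and 2000-06-15 respectively; done 2000-05-20, which is between those dates.
Step 3 — 15 and 35 days from 2000-05-20 (when the sworn proof of loss is submitted) are 2000-06-04 and 2000-06-24 respectively; 2000-06-29 is 5 days past the end of the window.
No need to go further; step 3 was not satisfied.

Step 3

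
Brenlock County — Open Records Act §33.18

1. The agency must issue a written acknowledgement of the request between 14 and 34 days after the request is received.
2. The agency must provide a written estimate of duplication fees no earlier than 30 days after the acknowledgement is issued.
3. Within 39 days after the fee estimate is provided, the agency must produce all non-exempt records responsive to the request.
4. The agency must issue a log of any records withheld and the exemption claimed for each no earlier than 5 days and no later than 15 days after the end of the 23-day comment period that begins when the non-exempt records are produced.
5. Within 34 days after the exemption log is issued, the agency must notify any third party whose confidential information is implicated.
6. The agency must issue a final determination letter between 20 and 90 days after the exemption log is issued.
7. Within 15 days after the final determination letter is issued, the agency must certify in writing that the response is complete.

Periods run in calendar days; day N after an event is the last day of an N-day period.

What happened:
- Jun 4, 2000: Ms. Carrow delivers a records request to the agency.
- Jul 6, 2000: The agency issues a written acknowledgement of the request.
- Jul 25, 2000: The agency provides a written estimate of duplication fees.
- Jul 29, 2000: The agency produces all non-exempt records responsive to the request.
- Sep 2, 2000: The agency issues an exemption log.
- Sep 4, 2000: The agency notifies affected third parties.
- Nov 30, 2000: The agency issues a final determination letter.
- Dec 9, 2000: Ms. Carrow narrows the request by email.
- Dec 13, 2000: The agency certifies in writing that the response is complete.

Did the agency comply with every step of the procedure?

Step 1: the window is 14–34 days after Jun 4, 2000 (when the request is received), so Jun 18, 2000 through Jul 8, 2000; done Jul 6, 2000, which is between those dates.
Step 2: the earliest permitted date is 30 days after Jul 6, 2000 (when the acknowledgement is issued), i.e. Aug 5, 2000; Jul 25, 2000 is 11 days before the earliest permitted date.

No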